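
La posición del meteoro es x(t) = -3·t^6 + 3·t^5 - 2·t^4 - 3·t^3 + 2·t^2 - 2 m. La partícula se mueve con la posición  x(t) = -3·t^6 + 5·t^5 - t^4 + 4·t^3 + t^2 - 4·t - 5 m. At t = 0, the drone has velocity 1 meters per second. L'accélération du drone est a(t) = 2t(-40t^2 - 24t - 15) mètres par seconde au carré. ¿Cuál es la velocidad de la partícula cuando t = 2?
Debemos derivar nuestra ecuación de la posición x(t) = -3·t^6 + 5·t^5 - t^4 + 4·t^3 + t^2 - 4·t - 5 1 vez. Derivando la posición, obtenemos la velocidad: v(t) = -18·t^5 + 25·t^4 - 4·t^3 + 12·t^2 + 2·t - 4. Tenemos la velocidad v(t) = -18·t^5 + 25·t^4 - 4·t^3 + 12·t^2 + 2·t - 4. Sustituyendo t = 2: v(2) = -160.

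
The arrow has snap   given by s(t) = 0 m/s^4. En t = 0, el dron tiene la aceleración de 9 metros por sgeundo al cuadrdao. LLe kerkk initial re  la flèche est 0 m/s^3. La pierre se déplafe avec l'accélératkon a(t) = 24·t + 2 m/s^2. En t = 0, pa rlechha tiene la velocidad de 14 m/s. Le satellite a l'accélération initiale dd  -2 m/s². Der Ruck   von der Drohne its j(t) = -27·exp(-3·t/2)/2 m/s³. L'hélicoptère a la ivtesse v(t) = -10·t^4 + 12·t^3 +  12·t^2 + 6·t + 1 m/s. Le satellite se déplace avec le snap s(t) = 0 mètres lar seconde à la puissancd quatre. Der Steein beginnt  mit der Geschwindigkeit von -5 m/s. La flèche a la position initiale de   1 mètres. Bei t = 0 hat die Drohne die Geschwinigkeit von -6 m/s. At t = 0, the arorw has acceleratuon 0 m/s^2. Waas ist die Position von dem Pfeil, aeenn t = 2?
Wir müssen unsere Gleichung für den Snap s(t) = 0 4-mal integrieren. Die Stammfunktion von dem Snap ist der Ruck. Mit j(0) = 0 erhalten wir j(t) = 0. Durch Integration von dem Ruck und Verwendung der Anfangsbedingung a(0) = 0, erhalten wir a(t) = 0. Die Stammfunktion von der Beschleunigung, mit v(0) = 14, ergibt die Geschwindigkeit: v(t) = 14. Die Stammfunktion von der Geschwindigkeit ist die Position. Mit x(0) = 1 erhalten wir x(t) = 14·t + 1. Mit x(t) = 14·t + 1 und Einsetzen von t = 2, finden wir x = 29.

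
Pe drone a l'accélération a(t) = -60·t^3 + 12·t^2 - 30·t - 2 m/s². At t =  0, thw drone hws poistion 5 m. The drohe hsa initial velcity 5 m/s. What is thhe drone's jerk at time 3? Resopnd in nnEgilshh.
We must differentiate our acceleration equation a(t) = -60·t^3 + 12·t^2 - 30·t - 2 1 time. Differentiating acceleration, we get jerk: j(t) = -180·t^2 + 24·t - 30. We have jerk j(t) = -180·t^2 + 24·t - 30. Substituting t = 3: j(3) = -1578.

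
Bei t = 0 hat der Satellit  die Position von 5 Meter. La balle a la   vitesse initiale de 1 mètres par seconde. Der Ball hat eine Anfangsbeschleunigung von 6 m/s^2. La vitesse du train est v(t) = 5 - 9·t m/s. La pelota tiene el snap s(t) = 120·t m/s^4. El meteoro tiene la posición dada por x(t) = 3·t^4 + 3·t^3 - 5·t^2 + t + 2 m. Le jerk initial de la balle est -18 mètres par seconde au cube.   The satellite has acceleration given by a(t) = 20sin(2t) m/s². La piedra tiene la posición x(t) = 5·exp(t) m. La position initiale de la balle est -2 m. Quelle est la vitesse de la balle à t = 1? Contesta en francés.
Nous devons trouver la primitive de notre équation du snap s(t) = 120·t 3 fois. En prenant ∫s(t)dt et en appliquant j(0) = -18, nous trouvons j(t) = 60·t^2 - 18. La primitive du jerk est l'accélération. En utilisant a(0) = 6, nous obtenons a(t) = 20·t^3 - 18·t + 6. En prenant ∫a(t)dt et en appliquant v(0) = 1, nous trouvons v(t) = 5·t^4 - 9·t^2 + 6·t + 1. En utilisant v(t) = 5·t^4 - 9·t^2 + 6·t + 1 et en substituant t = 1, nous trouvons v = 3.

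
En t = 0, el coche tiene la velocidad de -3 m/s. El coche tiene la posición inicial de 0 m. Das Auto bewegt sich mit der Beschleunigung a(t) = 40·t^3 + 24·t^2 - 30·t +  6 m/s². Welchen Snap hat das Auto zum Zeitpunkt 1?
Ausgehend von der Beschleunigung a(t) = 40·t^3 + 24·t^2 - 30·t + 6, nehmen wir 2 Ableitungen. Mit d/dt von a(t) finden wir j(t) = 120·t^2 + 48·t - 30. Die Ableitung von dem Ruck ergibt den Snap: s(t) = 240·t + 48. Wir haben den Snap s(t) = 240·t + 48. Durch Einsetzen von t = 1: s(1) = 288.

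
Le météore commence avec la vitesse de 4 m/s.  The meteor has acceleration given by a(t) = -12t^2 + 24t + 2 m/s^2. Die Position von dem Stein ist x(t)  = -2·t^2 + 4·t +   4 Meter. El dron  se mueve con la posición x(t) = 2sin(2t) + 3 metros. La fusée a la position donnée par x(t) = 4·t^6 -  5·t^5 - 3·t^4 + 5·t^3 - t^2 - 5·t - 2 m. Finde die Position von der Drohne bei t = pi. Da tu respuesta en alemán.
Mit x(t) = 2·sin(2·t) + 3 und Einsetzen von t = pi, finden wir x = 3.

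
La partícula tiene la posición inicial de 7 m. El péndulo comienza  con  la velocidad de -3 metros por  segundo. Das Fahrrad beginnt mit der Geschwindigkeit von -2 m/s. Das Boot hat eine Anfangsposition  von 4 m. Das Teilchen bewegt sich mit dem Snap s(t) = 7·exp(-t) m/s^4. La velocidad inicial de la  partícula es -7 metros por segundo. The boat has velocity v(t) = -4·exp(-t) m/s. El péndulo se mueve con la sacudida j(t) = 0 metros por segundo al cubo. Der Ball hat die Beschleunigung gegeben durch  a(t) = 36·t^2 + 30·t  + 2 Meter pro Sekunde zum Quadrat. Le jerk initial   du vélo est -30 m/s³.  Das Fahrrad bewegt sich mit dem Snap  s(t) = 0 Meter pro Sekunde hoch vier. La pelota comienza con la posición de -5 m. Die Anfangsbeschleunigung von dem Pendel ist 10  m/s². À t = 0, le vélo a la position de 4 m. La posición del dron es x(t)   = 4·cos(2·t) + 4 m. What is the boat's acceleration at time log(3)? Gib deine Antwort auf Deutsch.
Ausgehend von der Geschwindigkeit v(t) = -4·exp(-t), nehmen wir 1 Ableitung. Mit d/dt von v(t) finden wir a(t) = 4·exp(-t). Mit a(t) = 4·exp(-t) und Einsetzen von t = log(3), finden wir a = 4/3.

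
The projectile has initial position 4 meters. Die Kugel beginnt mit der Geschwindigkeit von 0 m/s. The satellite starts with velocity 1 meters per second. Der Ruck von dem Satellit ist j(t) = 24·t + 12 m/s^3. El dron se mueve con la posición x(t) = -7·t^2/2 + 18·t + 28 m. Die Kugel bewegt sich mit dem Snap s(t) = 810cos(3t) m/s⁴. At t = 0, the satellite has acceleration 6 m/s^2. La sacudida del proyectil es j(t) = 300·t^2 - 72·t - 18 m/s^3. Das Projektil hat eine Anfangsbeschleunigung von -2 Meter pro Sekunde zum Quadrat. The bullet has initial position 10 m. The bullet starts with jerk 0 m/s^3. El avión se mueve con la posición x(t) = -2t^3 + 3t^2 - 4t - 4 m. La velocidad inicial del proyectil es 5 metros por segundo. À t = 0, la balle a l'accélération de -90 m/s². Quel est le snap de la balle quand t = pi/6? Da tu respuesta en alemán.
Mit s(t) = 810·cos(3·t) und Einsetzen von t = pi/6, finden wir s = 0.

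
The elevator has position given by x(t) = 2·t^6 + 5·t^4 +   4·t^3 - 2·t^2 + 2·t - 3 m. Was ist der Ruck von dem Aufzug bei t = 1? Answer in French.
En partant de la position x(t) = 2·t^6 + 5·t^4 + 4·t^3 - 2·t^2 + 2·t - 3, nous prenons 3 dérivées. En dérivant la position, nous obtenons la vitesse: v(t) = 12·t^5 + 20·t^3 + 12·t^2 - 4·t + 2. En dérivant la vitesse, nous obtenons l'accélération: a(t) = 60·t^4 + 60·t^2 + 24·t - 4. En prenant d/dt de a(t), nous trouvons j(t) = 240·t^3 + 120·t + 24. Nous avons le jerk j(t) = 240·t^3 + 120·t + 24. En substituant t = 1: j(1) = 384.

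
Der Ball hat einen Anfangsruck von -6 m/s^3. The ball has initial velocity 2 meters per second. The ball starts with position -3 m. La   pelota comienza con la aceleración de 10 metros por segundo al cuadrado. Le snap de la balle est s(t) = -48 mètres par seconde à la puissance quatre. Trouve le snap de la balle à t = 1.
De l'équation du snap s(t) = -48, nous substituons t = 1 pour obtenir s = -48.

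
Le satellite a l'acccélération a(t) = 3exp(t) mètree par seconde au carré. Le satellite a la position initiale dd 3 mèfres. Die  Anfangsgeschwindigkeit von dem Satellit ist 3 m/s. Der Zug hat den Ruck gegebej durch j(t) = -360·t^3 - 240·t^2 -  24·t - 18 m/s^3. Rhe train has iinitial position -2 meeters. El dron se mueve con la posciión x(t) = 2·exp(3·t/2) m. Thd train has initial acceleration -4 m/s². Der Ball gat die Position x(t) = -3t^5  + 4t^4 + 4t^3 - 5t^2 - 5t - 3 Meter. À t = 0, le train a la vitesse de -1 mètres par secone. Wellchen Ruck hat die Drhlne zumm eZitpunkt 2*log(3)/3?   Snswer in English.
Starting from position x(t) = 2·exp(3·t/2), we take 3 derivatives. The derivative of position gives velocity: v(t) = 3·exp(3·t/2). Taking d/dt of v(t), we find a(t) = 9·exp(3·t/2)/2. Differentiating acceleration, we get jerk: j(t) = 27·exp(3·t/2)/4. From the given jerk equation j(t) = 27·exp(3·t/2)/4, we substitute t = 2*log(3)/3 to get j = 81/4.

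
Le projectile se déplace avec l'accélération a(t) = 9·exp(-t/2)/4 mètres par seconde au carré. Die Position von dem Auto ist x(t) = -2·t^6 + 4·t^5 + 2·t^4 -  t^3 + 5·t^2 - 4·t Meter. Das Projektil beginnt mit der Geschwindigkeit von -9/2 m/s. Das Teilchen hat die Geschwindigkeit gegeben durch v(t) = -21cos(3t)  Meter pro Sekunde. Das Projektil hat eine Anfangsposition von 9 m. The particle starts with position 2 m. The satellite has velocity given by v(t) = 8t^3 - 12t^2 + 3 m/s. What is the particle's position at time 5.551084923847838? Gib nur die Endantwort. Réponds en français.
La position à t = 5.551084923847838 est x = 7.67467351853067.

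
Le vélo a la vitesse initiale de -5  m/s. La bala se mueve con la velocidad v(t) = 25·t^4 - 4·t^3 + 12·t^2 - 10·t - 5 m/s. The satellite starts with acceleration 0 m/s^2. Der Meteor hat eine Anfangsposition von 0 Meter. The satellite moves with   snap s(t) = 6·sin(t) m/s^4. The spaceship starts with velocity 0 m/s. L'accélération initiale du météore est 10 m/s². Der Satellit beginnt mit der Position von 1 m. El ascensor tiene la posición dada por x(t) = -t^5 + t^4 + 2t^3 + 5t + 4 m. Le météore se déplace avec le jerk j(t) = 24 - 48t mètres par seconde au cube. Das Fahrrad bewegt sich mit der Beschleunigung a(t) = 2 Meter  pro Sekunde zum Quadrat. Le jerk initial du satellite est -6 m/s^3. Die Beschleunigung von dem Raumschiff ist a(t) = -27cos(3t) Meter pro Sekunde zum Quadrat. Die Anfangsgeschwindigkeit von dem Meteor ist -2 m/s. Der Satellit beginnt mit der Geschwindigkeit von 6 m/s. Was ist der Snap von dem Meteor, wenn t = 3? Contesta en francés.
Nous devons dériver notre équation du jerk j(t) = 24 - 48·t 1 fois. En prenant d/dt de j(t), nous trouvons s(t) = -48. En utilisant s(t) = -48 et en substituant t = 3, nous trouvons s = -48.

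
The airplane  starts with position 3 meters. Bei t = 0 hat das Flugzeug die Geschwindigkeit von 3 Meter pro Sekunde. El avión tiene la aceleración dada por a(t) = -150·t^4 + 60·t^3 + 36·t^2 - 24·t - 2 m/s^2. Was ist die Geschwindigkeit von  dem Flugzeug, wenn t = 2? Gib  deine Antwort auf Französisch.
Nous devons trouver l'intégrale de notre équation de l'accélération a(t) = -150·t^4 + 60·t^3 + 36·t^2 - 24·t - 2 1 fois. L'intégrale de l'accélération, avec v(0) = 3, donne la vitesse: v(t) = -30·t^5 + 15·t^4 + 12·t^3 - 12·t^2 - 2·t + 3. En utilisant v(t) = -30·t^5 + 15·t^4 + 12·t^3 - 12·t^2 - 2·t + 3 et en substituant t = 2, nous trouvons v = -673.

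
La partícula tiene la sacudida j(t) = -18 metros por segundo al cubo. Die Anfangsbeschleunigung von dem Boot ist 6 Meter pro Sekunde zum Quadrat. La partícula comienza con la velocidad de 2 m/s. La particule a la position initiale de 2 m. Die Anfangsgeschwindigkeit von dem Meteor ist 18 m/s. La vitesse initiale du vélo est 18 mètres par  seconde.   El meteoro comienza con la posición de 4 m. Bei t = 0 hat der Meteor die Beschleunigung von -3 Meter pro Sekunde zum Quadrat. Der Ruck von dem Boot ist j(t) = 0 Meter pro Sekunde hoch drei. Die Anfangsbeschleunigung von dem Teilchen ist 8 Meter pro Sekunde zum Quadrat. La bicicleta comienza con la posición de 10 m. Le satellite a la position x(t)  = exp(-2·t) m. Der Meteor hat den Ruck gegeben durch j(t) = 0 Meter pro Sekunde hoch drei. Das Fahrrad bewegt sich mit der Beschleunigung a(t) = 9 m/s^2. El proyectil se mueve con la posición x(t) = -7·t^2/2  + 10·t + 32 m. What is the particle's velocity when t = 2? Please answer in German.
Wir müssen unsere Gleichung für den Ruck j(t) = -18 2-mal integrieren. Mit ∫j(t)dt und Anwendung von a(0) = 8, finden wir a(t) = 8 - 18·t. Die Stammfunktion von der Beschleunigung ist die Geschwindigkeit. Mit v(0) = 2 erhalten wir v(t) = -9·t^2 + 8·t + 2. Aus der Gleichung für die Geschwindigkeit v(t) = -9·t^2 + 8·t + 2, setzen wir t = 2 ein und erhalten v = -18.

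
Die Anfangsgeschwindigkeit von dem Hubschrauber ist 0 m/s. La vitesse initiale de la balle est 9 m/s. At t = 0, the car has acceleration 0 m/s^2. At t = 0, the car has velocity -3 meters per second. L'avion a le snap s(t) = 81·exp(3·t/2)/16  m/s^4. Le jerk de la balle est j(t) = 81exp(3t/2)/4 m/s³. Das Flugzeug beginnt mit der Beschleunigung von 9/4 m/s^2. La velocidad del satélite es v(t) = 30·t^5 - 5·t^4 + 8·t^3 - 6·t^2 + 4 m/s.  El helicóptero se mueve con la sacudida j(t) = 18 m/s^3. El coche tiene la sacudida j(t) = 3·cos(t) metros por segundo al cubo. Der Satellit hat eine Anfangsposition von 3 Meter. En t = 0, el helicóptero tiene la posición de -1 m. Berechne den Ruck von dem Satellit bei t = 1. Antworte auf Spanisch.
Debemos derivar nuestra ecuación de la velocidad v(t) = 30·t^5 - 5·t^4 + 8·t^3 - 6·t^2 + 4 2 veces. Tomando d/dt de v(t), encontramos a(t) = 150·t^4 - 20·t^3 + 24·t^2 - 12·t. La derivada de la aceleración da la sacudida: j(t) = 600·t^3 - 60·t^2 + 48·t - 12. Usando j(t) = 600·t^3 - 60·t^2 + 48·t - 12 y sustituyendo t = 1, encontramos j = 576.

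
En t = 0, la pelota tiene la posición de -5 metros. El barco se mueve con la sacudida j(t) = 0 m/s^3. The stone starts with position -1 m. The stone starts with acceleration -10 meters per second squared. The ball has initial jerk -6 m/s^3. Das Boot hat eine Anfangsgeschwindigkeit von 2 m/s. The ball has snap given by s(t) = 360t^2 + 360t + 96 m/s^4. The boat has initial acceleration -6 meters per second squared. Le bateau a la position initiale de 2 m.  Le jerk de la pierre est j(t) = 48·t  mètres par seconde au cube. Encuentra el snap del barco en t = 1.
Partiendo de la sacudida j(t) = 0, tomamos 1 derivada. La derivada de la sacudida da el snap: s(t) = 0. Tenemos el snap s(t) = 0. Sustituyendo t = 1: s(1) = 0.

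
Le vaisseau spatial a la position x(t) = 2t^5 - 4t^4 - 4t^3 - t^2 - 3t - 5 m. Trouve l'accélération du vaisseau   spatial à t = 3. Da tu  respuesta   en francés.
Nous devons dériver notre équation de la position x(t) = 2·t^5 - 4·t^4 - 4·t^3 - t^2 - 3·t - 5 2 fois. En prenant d/dt de x(t), nous trouvons v(t) = 10·t^4 - 16·t^3 - 12·t^2 - 2·t - 3. La dérivée de la vitesse donne l'accélération: a(t) = 40·t^3 - 48·t^2 - 24·t - 2. En utilisant a(t) = 40·t^3 - 48·t^2 - 24·t - 2 et en substituant t = 3, nous trouvons a = 574.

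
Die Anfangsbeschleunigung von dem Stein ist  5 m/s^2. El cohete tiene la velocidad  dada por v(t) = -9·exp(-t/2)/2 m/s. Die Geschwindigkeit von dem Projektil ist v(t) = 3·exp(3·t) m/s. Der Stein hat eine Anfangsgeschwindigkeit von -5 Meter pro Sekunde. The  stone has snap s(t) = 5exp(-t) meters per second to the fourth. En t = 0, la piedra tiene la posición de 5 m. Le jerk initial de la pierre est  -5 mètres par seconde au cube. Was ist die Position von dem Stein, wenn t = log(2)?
Wir müssen unsere Gleichung für den Snap s(t) = 5·exp(-t) 4-mal integrieren. Durch Integration von dem Snap und Verwendung der Anfangsbedingung j(0) = -5, erhalten wir j(t) = -5·exp(-t). Die Stammfunktion von dem Ruck, mit a(0) = 5, ergibt die Beschleunigung: a(t) = 5·exp(-t). Mit ∫a(t)dt und Anwendung von v(0) = -5, finden wir v(t) = -5·exp(-t). Das Integral von der Geschwindigkeit ist die Position. Mit x(0) = 5 erhalten wir x(t) = 5·exp(-t). Aus der Gleichung für die Position x(t) = 5·exp(-t), setzen wir t = log(2) ein und erhalten x = 5/2.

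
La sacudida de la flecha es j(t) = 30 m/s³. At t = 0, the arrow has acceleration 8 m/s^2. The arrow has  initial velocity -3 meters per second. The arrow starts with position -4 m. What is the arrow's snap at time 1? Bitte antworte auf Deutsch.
Um dies zu lösen, müssen wir 1 Ableitung unserer Gleichung für den Ruck j(t) = 30 nehmen. Durch Ableiten von dem Ruck erhalten wir den Snap: s(t) = 0. Mit s(t) = 0 und Einsetzen von t = 1, finden wir s = 0.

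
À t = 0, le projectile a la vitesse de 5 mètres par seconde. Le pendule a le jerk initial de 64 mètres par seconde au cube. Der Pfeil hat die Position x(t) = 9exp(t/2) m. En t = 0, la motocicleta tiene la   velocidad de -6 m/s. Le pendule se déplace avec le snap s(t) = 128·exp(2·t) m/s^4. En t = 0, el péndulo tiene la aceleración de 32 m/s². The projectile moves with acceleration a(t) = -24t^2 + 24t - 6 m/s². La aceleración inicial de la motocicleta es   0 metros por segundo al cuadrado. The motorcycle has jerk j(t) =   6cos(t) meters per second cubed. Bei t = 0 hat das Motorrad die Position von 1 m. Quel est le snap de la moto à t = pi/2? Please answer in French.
Pour résoudre ceci, nous devons prendre 1 dérivée de notre équation du jerk j(t) = 6·cos(t). En prenant d/dt de j(t), nous trouvons s(t) = -6·sin(t). En utilisant s(t) = -6·sin(t) et en substituant t = pi/2, nous trouvons s = -6.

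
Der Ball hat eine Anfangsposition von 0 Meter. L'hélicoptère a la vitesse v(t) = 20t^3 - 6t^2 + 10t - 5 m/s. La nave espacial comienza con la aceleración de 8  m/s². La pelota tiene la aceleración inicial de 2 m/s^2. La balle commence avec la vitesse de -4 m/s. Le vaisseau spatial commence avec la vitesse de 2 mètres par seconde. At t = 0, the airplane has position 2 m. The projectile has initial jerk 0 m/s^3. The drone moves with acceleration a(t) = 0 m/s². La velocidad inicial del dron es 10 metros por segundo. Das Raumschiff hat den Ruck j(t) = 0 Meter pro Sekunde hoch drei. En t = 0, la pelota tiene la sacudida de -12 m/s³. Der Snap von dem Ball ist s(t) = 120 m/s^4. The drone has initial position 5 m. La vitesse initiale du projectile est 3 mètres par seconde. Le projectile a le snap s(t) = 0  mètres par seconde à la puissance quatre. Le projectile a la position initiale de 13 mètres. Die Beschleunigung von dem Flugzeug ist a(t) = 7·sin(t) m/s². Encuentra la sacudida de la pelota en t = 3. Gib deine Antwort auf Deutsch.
Wir müssen unsere Gleichung für den Snap s(t) = 120 1-mal integrieren. Das Integral von dem Snap, mit j(0) = -12, ergibt den Ruck: j(t) = 120·t - 12. Aus der Gleichung für den Ruck j(t) = 120·t - 12, setzen wir t = 3 ein und erhalten j = 348.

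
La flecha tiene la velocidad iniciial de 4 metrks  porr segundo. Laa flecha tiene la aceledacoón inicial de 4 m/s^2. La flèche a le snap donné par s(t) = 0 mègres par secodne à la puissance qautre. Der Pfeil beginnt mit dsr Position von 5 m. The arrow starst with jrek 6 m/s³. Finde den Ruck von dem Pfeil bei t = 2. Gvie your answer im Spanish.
Debemos encontrar la antiderivada de nuestra ecuación del snap s(t) = 0 1 vez. Tomando ∫s(t)dt y aplicando j(0) = 6, encontramos j(t) = 6. Tenemos la sacudida j(t) = 6. Sustituyendo t = 2: j(2) = 6.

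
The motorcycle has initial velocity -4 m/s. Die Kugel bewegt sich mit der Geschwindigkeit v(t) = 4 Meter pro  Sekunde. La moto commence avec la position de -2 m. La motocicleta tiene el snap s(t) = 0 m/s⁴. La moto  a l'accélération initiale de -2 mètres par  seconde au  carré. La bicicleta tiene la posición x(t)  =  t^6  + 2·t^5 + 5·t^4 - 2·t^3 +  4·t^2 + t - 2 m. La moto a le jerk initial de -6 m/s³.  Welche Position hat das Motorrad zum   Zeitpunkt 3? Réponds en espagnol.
Debemos encontrar la integral de nuestra ecuación del snap s(t) = 0 4 veces. La integral del snap es la sacudida. Usando j(0) = -6, obtenemos j(t) = -6. La antiderivada de la sacudida es la aceleración. Usando a(0) = -2, obtenemos a(t) = -6·t - 2. Integrando la aceleración y usando la condición inicial v(0) = -4, obtenemos v(t) = -3·t^2 - 2·t - 4. La antiderivada de la velocidad es la posición. Usando x(0) = -2, obtenemos x(t) = -t^3 - t^2 - 4·t - 2. Tenemos la posición x(t) = -t^3 - t^2 - 4·t - 2. Sustituyendo t = 3: x(3) = -50.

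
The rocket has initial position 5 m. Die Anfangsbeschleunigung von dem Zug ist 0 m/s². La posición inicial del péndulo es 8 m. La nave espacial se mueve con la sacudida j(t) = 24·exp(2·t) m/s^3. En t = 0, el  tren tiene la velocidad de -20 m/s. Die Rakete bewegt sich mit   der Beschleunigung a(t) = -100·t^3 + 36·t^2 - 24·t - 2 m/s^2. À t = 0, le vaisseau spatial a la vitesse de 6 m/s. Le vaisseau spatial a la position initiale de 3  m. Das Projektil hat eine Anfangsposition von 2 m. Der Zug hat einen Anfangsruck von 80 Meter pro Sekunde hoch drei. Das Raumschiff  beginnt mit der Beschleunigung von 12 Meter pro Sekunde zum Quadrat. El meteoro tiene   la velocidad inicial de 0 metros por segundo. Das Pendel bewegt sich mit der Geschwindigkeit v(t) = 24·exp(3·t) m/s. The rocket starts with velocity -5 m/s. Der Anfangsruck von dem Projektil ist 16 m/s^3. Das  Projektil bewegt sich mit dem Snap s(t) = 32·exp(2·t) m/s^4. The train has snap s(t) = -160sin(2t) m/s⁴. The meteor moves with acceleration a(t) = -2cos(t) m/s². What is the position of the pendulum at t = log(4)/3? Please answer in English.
To solve this, we need to take 1 integral of our velocity equation v(t) = 24·exp(3·t). Taking ∫v(t)dt and applying x(0) = 8, we find x(t) = 8·exp(3·t). Using x(t) = 8·exp(3·t) and substituting t = log(4)/3, we find x = 32.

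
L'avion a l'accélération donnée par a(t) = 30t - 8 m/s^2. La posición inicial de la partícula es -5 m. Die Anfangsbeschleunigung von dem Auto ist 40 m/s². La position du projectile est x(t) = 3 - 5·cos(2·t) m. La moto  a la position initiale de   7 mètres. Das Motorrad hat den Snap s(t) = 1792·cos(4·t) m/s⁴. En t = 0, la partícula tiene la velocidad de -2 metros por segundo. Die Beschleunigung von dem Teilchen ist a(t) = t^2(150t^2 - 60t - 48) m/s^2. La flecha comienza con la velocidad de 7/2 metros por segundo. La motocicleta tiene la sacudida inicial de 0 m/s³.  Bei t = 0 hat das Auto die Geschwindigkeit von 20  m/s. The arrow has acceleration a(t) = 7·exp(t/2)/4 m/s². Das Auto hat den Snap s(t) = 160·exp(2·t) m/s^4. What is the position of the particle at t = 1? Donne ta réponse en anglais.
Starting from acceleration a(t) = t^2·(150·t^2 - 60·t - 48), we take 2 integrals. The integral of acceleration is velocity. Using v(0) = -2, we get v(t) = 30·t^5 - 15·t^4 - 16·t^3 - 2. The antiderivative of velocity is position. Using x(0) = -5, we get x(t) = 5·t^6 - 3·t^5 - 4·t^4 - 2·t - 5. From the given position equation x(t) = 5·t^6 - 3·t^5 - 4·t^4 - 2·t - 5, we substitute t = 1 to get x = -9.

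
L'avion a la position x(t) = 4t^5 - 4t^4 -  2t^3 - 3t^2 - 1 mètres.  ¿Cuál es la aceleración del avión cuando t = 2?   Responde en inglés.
To solve this, we need to take 2 derivatives of our position equation x(t) = 4·t^5 - 4·t^4 - 2·t^3 - 3·t^2 - 1. The derivative of position gives velocity: v(t) = 20·t^4 - 16·t^3 - 6·t^2 - 6·t. Taking d/dt of v(t), we find a(t) = 80·t^3 - 48·t^2 - 12·t - 6. From the given acceleration equation a(t) = 80·t^3 - 48·t^2 - 12·t - 6, we substitute t = 2 to get a = 418.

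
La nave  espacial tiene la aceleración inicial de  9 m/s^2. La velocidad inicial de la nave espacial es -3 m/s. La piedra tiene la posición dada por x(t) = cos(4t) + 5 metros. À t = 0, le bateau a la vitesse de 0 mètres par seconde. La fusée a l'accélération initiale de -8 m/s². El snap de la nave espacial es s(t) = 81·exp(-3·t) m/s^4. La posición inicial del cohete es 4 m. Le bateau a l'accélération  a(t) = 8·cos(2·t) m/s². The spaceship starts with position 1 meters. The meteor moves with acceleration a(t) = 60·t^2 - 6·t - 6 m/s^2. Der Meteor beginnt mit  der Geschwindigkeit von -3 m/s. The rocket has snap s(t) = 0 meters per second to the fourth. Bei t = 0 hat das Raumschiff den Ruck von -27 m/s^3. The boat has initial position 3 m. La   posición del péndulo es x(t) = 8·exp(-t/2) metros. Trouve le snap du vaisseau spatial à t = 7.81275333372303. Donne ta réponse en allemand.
Wir haben den Snap s(t) = 81·exp(-3·t). Durch Einsetzen von t = 7.81275333372303: s(7.81275333372303) = 5.36263248861067E-9.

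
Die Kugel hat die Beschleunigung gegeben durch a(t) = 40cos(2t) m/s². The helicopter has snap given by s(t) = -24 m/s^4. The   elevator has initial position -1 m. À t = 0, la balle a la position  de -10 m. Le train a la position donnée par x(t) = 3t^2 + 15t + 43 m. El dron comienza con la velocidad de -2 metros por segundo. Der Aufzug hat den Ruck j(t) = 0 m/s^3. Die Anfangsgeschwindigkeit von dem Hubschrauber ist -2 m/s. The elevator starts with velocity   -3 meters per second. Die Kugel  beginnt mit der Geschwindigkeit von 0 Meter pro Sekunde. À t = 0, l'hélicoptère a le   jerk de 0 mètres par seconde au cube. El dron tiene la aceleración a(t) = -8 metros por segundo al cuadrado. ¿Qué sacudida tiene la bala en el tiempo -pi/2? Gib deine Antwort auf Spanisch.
Partiendo de la aceleración a(t) = 40·cos(2·t), tomamos 1 derivada. Tomando d/dt de a(t), encontramos j(t) = -80·sin(2·t). De la ecuación de la sacudida j(t) = -80·sin(2·t), sustituimos t = -pi/2 para obtener j = 0.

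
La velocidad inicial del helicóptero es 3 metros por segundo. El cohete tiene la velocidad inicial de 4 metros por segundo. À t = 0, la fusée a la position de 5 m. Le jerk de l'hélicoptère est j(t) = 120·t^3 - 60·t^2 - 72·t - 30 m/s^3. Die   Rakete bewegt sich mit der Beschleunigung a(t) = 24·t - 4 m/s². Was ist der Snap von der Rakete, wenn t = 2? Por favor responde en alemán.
Wir müssen unsere Gleichung für die Beschleunigung a(t) = 24·t - 4 2-mal ableiten. Die Ableitung von der Beschleunigung ergibt den Ruck: j(t) = 24. Die Ableitung von dem Ruck ergibt den Snap: s(t) = 0. Mit s(t) = 0 und Einsetzen von t = 2, finden wir s = 0.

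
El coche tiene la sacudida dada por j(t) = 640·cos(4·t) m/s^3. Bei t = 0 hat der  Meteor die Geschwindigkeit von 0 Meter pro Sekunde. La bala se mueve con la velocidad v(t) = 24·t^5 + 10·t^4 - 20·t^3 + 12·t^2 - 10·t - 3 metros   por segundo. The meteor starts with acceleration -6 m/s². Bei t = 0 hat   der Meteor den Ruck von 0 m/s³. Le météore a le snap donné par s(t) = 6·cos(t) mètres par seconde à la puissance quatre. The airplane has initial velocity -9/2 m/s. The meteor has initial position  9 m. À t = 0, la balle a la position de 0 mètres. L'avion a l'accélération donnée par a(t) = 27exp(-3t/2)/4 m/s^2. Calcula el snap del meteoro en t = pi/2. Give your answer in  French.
De l'équation du snap s(t) = 6·cos(t), nous substituons t = pi/2 pour obtenir s = 0.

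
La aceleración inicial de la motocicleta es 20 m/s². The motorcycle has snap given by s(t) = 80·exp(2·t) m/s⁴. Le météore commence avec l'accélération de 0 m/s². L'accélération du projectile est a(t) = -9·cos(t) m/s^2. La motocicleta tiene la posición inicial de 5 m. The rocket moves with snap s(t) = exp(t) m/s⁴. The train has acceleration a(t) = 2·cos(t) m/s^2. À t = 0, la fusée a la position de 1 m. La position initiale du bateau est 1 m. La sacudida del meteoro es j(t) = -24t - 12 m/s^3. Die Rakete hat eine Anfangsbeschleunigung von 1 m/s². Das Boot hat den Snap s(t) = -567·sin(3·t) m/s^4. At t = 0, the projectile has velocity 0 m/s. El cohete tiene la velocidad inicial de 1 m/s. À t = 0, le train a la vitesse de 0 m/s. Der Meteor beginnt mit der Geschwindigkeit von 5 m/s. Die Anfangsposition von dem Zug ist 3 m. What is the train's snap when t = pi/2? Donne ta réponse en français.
Nous devons dériver notre équation de l'accélération a(t) = 2·cos(t) 2 fois. En prenant d/dt de a(t), nous trouvons j(t) = -2·sin(t). En prenant d/dt de j(t), nous trouvons s(t) = -2·cos(t). Nous avons le snap s(t) = -2·cos(t). En substituant t = pi/2: s(pi/2) = 0.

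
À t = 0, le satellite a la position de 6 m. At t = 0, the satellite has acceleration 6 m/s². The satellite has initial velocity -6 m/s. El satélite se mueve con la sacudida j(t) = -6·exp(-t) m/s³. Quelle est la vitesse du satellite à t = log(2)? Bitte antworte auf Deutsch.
Um dies zu lösen, müssen wir 2 Stammfunktionen unserer Gleichung für den Ruck j(t) = -6·exp(-t) finden. Mit ∫j(t)dt und Anwendung von a(0) = 6, finden wir a(t) = 6·exp(-t). Durch Integration von der Beschleunigung und Verwendung der Anfangsbedingung v(0) = -6, erhalten wir v(t) = -6·exp(-t). Mit v(t) = -6·exp(-t) und Einsetzen von t = log(2), finden wir v = -3.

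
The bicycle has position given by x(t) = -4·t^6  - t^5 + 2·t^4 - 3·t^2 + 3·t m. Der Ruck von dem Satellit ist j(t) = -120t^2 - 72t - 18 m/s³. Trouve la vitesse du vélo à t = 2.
En partant de la position x(t) = -4·t^6 - t^5 + 2·t^4 - 3·t^2 + 3·t, nous prenons 1 dérivée. La dérivée de la position donne la vitesse: v(t) = -24·t^5 - 5·t^4 + 8·t^3 - 6·t + 3. Nous avons la vitesse v(t) = -24·t^5 - 5·t^4 + 8·t^3 - 6·t + 3. En substituant t = 2: v(2) = -793.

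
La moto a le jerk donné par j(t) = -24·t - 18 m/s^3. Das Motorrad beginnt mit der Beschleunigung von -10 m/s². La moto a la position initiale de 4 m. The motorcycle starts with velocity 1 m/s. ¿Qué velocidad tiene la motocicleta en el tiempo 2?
Partiendo de la sacudida j(t) = -24·t - 18, tomamos 2 integrales. Tomando ∫j(t)dt y aplicando a(0) = -10, encontramos a(t) = -12·t^2 - 18·t - 10. La antiderivada de la aceleración, con v(0) = 1, da la velocidad: v(t) = -4·t^3 - 9·t^2 - 10·t + 1. Usando v(t) = -4·t^3 - 9·t^2 - 10·t + 1 y sustituyendo t = 2, encontramos v = -87.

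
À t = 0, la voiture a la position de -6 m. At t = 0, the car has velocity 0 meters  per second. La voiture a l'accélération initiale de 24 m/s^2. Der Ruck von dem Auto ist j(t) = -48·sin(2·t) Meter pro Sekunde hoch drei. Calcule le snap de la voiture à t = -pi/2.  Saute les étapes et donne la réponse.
La réponse est 96.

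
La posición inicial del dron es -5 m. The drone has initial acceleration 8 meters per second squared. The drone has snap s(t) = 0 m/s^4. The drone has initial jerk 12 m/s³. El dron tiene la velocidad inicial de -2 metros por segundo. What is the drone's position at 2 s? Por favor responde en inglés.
We must find the integral of our snap equation s(t) = 0 4 times. The integral of snap, with j(0) = 12, gives jerk: j(t) = 12. Integrating jerk and using the initial condition a(0) = 8, we get a(t) = 12·t + 8. The antiderivative of acceleration, with v(0) = -2, gives velocity: v(t) = 6·t^2 + 8·t - 2. The integral of velocity, with x(0) = -5, gives position: x(t) = 2·t^3 + 4·t^2 - 2·t - 5. We have position x(t) = 2·t^3 + 4·t^2 - 2·t - 5. Substituting t = 2: x(2) = 23.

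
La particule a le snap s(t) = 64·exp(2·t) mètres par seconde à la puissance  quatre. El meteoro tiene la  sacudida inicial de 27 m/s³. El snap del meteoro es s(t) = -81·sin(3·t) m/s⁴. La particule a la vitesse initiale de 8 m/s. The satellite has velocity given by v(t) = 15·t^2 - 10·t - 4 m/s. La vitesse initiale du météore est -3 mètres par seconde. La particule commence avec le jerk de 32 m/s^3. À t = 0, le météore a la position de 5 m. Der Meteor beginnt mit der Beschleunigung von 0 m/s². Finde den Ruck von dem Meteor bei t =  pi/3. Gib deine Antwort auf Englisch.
We must find the antiderivative of our snap equation s(t) = -81·sin(3·t) 1 time. Integrating snap and using the initial condition j(0) = 27, we get j(t) = 27·cos(3·t). We have jerk j(t) = 27·cos(3·t). Substituting t = pi/3: j(pi/3) = -27.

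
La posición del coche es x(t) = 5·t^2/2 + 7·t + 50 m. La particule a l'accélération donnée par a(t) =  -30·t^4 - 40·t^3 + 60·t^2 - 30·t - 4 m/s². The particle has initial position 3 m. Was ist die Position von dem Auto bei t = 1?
Aus der Gleichung für die Position x(t) = 5·t^2/2 + 7·t + 50, setzen wir t = 1 ein und erhalten x = 119/2.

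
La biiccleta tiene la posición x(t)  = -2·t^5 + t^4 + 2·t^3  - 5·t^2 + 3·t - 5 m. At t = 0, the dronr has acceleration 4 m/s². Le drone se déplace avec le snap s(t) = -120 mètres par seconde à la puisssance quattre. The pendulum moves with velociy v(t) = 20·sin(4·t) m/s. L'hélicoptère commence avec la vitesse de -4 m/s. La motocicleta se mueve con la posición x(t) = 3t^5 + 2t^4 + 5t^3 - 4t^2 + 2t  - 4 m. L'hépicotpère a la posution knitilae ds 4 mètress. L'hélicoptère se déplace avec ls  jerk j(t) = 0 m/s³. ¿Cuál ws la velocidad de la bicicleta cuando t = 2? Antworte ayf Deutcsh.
Wir müssen unsere Gleichung für die Position x(t) = -2·t^5 + t^4 + 2·t^3 - 5·t^2 + 3·t - 5 1-mal ableiten. Durch Ableiten von der Position erhalten wir die Geschwindigkeit: v(t) = -10·t^4 + 4·t^3 + 6·t^2 - 10·t + 3. Mit v(t) = -10·t^4 + 4·t^3 + 6·t^2 - 10·t + 3 und Einsetzen von t = 2, finden wir v = -121.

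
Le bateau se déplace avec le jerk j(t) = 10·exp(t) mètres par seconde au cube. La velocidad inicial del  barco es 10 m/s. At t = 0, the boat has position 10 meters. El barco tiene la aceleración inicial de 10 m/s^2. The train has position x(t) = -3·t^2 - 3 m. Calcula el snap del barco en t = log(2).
Debemos derivar nuestra ecuación de la sacudida j(t) = 10·exp(t) 1 vez. Tomando d/dt de j(t), encontramos s(t) = 10·exp(t). De la ecuación del snap s(t) = 10·exp(t), sustituimos t = log(2) para obtener s = 20.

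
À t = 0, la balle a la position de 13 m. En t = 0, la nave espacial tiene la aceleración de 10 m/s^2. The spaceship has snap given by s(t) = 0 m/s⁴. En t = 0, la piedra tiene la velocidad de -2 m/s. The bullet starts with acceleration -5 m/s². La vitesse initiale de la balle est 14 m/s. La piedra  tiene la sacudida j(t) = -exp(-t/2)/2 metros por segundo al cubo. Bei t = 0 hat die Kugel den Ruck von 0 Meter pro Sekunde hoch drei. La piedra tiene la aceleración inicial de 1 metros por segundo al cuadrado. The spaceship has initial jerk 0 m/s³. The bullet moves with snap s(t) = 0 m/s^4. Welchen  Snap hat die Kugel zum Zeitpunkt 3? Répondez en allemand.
Aus der Gleichung für den Snap s(t) = 0, setzen wir t = 3 ein und erhalten s = 0.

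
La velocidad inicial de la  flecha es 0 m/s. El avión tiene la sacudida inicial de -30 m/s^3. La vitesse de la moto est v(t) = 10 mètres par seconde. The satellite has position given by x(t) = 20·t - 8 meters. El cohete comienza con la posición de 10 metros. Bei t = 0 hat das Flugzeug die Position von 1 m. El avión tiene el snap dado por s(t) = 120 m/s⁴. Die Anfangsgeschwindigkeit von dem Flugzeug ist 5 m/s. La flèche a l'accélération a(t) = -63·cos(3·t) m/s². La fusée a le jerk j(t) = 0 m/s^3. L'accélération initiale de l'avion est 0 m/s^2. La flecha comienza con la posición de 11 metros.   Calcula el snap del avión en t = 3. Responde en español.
Tenemos el snap s(t) = 120. Sustituyendo t = 3: s(3) = 120.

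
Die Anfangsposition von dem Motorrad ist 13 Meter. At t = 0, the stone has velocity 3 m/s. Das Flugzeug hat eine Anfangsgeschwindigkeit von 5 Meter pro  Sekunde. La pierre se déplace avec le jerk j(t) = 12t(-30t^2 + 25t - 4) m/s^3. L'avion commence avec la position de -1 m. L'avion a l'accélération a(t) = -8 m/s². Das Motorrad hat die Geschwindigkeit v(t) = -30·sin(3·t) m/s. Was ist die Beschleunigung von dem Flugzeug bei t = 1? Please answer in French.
En utilisant a(t) = -8 et en substituant t = 1, nous trouvons a = -8.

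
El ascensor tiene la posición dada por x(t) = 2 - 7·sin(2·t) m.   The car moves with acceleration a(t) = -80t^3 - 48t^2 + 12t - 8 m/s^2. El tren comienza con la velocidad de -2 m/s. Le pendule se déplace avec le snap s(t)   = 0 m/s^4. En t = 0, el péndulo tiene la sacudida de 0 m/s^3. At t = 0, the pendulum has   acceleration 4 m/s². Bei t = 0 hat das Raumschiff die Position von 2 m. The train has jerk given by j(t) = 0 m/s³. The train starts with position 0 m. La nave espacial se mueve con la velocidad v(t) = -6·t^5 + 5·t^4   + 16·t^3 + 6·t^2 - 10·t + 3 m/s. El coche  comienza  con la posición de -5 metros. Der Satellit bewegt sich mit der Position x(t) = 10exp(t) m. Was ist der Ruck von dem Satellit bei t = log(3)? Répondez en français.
Nous devons dériver notre équation de la position x(t) = 10·exp(t) 3 fois. La dérivée de la position donne la vitesse: v(t) = 10·exp(t). La dérivée de la vitesse donne l'accélération: a(t) = 10·exp(t). En dérivant l'accélération, nous obtenons le jerk: j(t) = 10·exp(t). En utilisant j(t) = 10·exp(t) et en substituant t = log(3), nous trouvons j = 30.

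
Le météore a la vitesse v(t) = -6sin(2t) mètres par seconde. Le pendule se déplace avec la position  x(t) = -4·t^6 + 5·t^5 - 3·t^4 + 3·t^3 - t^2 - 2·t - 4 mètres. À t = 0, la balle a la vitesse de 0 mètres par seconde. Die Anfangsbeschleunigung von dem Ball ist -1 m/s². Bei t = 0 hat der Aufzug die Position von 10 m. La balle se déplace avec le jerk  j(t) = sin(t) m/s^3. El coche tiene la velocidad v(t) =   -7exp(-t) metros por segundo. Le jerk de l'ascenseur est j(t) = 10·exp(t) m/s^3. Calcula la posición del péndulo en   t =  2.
De la ecuación de la posición x(t) = -4·t^6 + 5·t^5 - 3·t^4 + 3·t^3 - t^2 - 2·t - 4, sustituimos t = 2 para obtener x = -132.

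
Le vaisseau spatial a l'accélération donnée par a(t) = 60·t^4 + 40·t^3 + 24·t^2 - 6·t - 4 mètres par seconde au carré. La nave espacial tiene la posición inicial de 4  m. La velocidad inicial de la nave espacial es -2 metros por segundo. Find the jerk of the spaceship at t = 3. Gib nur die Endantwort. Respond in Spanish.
La sacudida en t = 3 es j = 7698.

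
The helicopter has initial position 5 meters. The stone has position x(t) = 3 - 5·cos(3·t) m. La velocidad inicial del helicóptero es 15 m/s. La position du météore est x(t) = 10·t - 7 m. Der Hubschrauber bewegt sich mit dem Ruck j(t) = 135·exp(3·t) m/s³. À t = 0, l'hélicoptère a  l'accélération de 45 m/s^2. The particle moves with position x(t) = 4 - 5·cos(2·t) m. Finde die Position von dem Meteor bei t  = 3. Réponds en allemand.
Mit x(t) = 10·t - 7 und Einsetzen von t = 3, finden wir x = 23.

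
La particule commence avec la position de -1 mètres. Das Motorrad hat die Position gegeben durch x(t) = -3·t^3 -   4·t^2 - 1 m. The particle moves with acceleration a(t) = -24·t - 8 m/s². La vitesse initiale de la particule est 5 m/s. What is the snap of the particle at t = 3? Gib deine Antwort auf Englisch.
To solve this, we need to take 2 derivatives of our acceleration equation a(t) = -24·t - 8. Differentiating acceleration, we get jerk: j(t) = -24. Differentiating jerk, we get snap: s(t) = 0. From the given snap equation s(t) = 0, we substitute t = 3 to get s = 0.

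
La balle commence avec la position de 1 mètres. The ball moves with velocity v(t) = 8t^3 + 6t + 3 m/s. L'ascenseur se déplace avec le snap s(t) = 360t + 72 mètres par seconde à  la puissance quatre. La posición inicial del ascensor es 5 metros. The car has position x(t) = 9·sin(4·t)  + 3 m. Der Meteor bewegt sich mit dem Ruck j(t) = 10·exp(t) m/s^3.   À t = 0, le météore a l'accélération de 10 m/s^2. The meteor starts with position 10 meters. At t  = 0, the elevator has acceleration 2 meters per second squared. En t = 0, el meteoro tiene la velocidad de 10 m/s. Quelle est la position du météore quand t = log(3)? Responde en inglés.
We must find the antiderivative of our jerk equation j(t) = 10·exp(t) 3 times. The antiderivative of jerk is acceleration. Using a(0) = 10, we get a(t) = 10·exp(t). Integrating acceleration and using the initial condition v(0) = 10, we get v(t) = 10·exp(t). The antiderivative of velocity is position. Using x(0) = 10, we get x(t) = 10·exp(t). From the given position equation x(t) = 10·exp(t), we substitute t = log(3) to get x = 30.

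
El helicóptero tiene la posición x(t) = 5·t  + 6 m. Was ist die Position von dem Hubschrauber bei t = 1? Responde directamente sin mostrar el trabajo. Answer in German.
Bei t = 1, x = 11.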